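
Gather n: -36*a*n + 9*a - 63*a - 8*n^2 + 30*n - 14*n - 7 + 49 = -54*a - 8*n^2 + n*(16 - 36*a) + 42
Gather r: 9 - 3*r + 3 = 12 - 3*r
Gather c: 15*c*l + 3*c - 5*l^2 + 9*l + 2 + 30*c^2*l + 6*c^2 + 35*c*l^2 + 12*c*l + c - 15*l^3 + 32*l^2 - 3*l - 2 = c^2*(30*l + 6) + c*(35*l^2 + 27*l + 4) - 15*l^3 + 27*l^2 + 6*l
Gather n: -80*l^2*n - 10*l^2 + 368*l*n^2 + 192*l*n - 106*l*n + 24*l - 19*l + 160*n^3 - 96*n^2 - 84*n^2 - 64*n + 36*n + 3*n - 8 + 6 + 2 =-10*l^2 + 5*l + 160*n^3 + n^2*(368*l - 180) + n*(-80*l^2 + 86*l - 25)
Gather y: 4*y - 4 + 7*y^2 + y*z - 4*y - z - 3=7*y^2 + y*z - z - 7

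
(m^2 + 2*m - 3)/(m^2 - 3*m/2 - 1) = 2*(-m^2 - 2*m + 3)/(-2*m^2 + 3*m + 2)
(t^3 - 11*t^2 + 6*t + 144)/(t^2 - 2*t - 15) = (t^2 - 14*t + 48)/(t - 5)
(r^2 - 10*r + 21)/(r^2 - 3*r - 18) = (-r^2 + 10*r - 21)/(-r^2 + 3*r + 18)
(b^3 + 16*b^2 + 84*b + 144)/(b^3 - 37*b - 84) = (b^2 + 12*b + 36)/(b^2 - 4*b - 21)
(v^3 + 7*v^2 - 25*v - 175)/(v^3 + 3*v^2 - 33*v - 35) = (v + 5)/(v + 1)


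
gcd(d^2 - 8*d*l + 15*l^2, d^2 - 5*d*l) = d - 5*l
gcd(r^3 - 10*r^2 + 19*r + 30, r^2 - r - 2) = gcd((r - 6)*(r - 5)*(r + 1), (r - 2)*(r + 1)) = r + 1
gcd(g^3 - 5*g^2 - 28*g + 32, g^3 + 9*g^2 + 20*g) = g + 4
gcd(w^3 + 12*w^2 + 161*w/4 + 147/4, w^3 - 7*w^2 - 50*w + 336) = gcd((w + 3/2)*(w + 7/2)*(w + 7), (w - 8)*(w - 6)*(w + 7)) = w + 7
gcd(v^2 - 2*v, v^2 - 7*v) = v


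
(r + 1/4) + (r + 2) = 2*r + 9/4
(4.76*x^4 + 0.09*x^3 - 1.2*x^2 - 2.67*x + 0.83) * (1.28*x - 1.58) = 6.0928*x^5 - 7.4056*x^4 - 1.6782*x^3 - 1.5216*x^2 + 5.281*x - 1.3114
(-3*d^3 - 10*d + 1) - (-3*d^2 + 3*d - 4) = -3*d^3 + 3*d^2 - 13*d + 5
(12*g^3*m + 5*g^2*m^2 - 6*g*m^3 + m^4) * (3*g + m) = 36*g^4*m + 27*g^3*m^2 - 13*g^2*m^3 - 3*g*m^4 + m^5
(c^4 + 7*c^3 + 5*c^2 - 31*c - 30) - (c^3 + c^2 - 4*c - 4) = c^4 + 6*c^3 + 4*c^2 - 27*c - 26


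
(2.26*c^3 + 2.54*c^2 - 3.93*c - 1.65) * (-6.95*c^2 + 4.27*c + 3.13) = -15.707*c^5 - 8.0028*c^4 + 45.2331*c^3 + 2.6366*c^2 - 19.3464*c - 5.1645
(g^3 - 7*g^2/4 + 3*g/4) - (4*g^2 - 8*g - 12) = g^3 - 23*g^2/4 + 35*g/4 + 12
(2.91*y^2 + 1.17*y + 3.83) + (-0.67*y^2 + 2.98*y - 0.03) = 2.24*y^2 + 4.15*y + 3.8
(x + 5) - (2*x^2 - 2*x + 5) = -2*x^2 + 3*x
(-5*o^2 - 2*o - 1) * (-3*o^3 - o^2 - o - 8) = 15*o^5 + 11*o^4 + 10*o^3 + 43*o^2 + 17*o + 8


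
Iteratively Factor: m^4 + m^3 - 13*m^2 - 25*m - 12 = (m + 1)*(m^3 - 13*m - 12) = (m + 1)*(m + 3)*(m^2 - 3*m - 4) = (m + 1)^2*(m + 3)*(m - 4)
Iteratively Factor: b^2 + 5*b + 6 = (b + 3)*(b + 2)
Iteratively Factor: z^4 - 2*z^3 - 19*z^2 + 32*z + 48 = (z + 4)*(z^3 - 6*z^2 + 5*z + 12) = (z - 3)*(z + 4)*(z^2 - 3*z - 4) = (z - 4)*(z - 3)*(z + 4)*(z + 1)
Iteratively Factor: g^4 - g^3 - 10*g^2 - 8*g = (g)*(g^3 - g^2 - 10*g - 8) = g*(g - 4)*(g^2 + 3*g + 2) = g*(g - 4)*(g + 1)*(g + 2)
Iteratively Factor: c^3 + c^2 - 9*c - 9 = (c + 1)*(c^2 - 9) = (c + 1)*(c + 3)*(c - 3)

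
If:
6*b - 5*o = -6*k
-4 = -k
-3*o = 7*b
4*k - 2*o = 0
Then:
No Solution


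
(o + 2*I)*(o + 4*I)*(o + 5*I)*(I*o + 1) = I*o^4 - 10*o^3 - 27*I*o^2 + 2*o - 40*I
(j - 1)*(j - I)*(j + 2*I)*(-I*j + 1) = -I*j^4 + 2*j^3 + I*j^3 - 2*j^2 - I*j^2 + 2*j + I*j - 2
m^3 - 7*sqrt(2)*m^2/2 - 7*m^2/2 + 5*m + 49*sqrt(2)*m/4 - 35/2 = (m - 7/2)*(m - 5*sqrt(2)/2)*(m - sqrt(2))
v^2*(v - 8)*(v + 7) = v^4 - v^3 - 56*v^2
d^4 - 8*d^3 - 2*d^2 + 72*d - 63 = (d - 7)*(d - 3)*(d - 1)*(d + 3)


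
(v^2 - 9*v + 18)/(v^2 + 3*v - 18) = (v - 6)/(v + 6)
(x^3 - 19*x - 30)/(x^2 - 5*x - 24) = (x^2 - 3*x - 10)/(x - 8)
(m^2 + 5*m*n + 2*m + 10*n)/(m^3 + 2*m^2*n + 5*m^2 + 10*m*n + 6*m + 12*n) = (m + 5*n)/(m^2 + 2*m*n + 3*m + 6*n)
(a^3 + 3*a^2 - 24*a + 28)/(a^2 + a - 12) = (a^3 + 3*a^2 - 24*a + 28)/(a^2 + a - 12)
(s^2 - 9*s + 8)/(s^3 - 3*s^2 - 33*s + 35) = (s - 8)/(s^2 - 2*s - 35)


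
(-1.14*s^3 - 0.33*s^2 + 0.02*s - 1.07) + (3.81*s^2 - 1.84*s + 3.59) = -1.14*s^3 + 3.48*s^2 - 1.82*s + 2.52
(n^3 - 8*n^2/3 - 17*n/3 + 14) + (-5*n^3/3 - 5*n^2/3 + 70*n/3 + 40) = -2*n^3/3 - 13*n^2/3 + 53*n/3 + 54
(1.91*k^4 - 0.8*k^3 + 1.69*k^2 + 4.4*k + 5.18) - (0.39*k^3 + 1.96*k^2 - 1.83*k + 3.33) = 1.91*k^4 - 1.19*k^3 - 0.27*k^2 + 6.23*k + 1.85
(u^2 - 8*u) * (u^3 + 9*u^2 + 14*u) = u^5 + u^4 - 58*u^3 - 112*u^2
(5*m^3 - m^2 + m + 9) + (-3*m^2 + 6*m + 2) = 5*m^3 - 4*m^2 + 7*m + 11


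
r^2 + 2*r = r*(r + 2)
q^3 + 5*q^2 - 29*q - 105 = (q - 5)*(q + 3)*(q + 7)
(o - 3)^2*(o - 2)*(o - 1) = o^4 - 9*o^3 + 29*o^2 - 39*o + 18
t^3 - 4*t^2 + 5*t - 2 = (t - 2)*(t - 1)^2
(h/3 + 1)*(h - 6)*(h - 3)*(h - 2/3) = h^4/3 - 20*h^3/9 - 5*h^2/3 + 20*h - 12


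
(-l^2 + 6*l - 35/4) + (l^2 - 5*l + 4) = l - 19/4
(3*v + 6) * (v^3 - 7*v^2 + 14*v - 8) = 3*v^4 - 15*v^3 + 60*v - 48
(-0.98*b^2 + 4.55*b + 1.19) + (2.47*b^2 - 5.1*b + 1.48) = 1.49*b^2 - 0.55*b + 2.67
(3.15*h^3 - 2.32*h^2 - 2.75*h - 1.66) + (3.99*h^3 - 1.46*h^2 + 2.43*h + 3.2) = 7.14*h^3 - 3.78*h^2 - 0.32*h + 1.54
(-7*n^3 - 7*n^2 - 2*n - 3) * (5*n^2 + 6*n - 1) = -35*n^5 - 77*n^4 - 45*n^3 - 20*n^2 - 16*n + 3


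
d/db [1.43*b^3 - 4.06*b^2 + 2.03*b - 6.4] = 4.29*b^2 - 8.12*b + 2.03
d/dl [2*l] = 2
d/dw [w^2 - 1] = 2*w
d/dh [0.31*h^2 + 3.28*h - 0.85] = 0.62*h + 3.28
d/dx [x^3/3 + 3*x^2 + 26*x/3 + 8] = x^2 + 6*x + 26/3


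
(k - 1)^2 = k^2 - 2*k + 1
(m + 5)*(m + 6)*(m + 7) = m^3 + 18*m^2 + 107*m + 210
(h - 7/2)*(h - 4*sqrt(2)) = h^2 - 4*sqrt(2)*h - 7*h/2 + 14*sqrt(2)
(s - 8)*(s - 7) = s^2 - 15*s + 56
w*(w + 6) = w^2 + 6*w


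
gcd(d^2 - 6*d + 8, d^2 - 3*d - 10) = 1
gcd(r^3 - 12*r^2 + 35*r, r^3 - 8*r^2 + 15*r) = r^2 - 5*r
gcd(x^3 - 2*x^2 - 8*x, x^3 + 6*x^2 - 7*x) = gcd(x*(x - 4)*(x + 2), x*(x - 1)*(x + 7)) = x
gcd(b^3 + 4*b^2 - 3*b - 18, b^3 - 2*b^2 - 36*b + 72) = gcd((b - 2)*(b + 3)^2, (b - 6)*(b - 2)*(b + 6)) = b - 2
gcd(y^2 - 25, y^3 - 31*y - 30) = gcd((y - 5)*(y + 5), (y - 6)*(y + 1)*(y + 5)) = y + 5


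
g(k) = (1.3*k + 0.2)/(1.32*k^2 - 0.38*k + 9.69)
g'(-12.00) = -0.01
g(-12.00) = -0.08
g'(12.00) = -0.01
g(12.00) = 0.08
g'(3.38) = -0.02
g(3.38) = 0.20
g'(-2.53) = 0.01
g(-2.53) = -0.16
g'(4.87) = -0.02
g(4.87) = 0.17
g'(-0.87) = 0.10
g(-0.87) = -0.08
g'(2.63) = -0.00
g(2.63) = 0.20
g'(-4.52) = -0.01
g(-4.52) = -0.15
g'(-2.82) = 0.00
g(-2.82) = -0.16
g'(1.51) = 0.05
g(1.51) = 0.18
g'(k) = (0.38 - 2.64*k)*(1.3*k + 0.2)/(1.32*k^2 - 0.38*k + 9.69)^2 + 1.3/(1.32*k^2 - 0.38*k + 9.69)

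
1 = 1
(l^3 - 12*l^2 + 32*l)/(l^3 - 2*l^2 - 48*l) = (l - 4)/(l + 6)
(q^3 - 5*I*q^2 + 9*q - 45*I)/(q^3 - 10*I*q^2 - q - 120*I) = (q - 3*I)/(q - 8*I)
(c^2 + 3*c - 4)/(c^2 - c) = (c + 4)/c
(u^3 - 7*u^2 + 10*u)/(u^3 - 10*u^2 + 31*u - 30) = u/(u - 3)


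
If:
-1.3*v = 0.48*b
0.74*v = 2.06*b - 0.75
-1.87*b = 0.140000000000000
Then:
No Solution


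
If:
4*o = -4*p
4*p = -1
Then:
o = 1/4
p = -1/4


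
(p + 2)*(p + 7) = p^2 + 9*p + 14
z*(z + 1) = z^2 + z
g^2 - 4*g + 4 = (g - 2)^2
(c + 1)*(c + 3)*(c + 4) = c^3 + 8*c^2 + 19*c + 12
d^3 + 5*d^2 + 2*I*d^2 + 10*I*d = d*(d + 5)*(d + 2*I)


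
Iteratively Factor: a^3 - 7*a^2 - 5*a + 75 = (a - 5)*(a^2 - 2*a - 15) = (a - 5)^2*(a + 3)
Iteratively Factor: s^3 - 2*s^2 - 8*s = (s)*(s^2 - 2*s - 8) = s*(s + 2)*(s - 4)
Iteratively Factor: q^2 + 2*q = (q)*(q + 2)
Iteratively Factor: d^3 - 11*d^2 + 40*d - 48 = (d - 3)*(d^2 - 8*d + 16) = (d - 4)*(d - 3)*(d - 4)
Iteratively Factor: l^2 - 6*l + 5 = (l - 5)*(l - 1)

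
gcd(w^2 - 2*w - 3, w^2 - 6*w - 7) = w + 1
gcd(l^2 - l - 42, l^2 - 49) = l - 7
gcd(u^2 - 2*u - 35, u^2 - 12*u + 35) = u - 7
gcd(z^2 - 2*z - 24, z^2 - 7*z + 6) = z - 6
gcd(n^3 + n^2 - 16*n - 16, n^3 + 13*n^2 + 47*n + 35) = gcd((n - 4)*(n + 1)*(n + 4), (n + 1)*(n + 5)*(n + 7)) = n + 1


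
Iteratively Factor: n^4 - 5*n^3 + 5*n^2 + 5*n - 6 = (n - 3)*(n^3 - 2*n^2 - n + 2) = (n - 3)*(n - 2)*(n^2 - 1) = (n - 3)*(n - 2)*(n - 1)*(n + 1)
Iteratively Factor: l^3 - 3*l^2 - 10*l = (l)*(l^2 - 3*l - 10) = l*(l - 5)*(l + 2)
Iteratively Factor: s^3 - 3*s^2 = (s - 3)*(s^2) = s*(s - 3)*(s)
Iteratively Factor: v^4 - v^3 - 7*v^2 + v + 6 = (v - 3)*(v^3 + 2*v^2 - v - 2) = (v - 3)*(v + 2)*(v^2 - 1) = (v - 3)*(v - 1)*(v + 2)*(v + 1)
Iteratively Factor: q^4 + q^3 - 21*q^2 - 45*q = (q + 3)*(q^3 - 2*q^2 - 15*q) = (q - 5)*(q + 3)*(q^2 + 3*q) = q*(q - 5)*(q + 3)*(q + 3)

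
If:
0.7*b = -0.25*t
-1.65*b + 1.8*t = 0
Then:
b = 0.00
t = 0.00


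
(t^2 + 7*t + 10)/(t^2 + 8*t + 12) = (t + 5)/(t + 6)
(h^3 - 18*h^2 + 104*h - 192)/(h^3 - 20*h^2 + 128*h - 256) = (h - 6)/(h - 8)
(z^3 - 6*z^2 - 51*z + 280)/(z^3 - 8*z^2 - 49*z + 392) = (z - 5)/(z - 7)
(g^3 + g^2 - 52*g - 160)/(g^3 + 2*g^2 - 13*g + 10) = (g^2 - 4*g - 32)/(g^2 - 3*g + 2)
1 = 1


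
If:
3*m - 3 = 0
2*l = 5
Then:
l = 5/2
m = 1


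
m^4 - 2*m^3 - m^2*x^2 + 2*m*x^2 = m*(m - 2)*(m - x)*(m + x)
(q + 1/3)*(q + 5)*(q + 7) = q^3 + 37*q^2/3 + 39*q + 35/3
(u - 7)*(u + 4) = u^2 - 3*u - 28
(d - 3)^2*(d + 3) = d^3 - 3*d^2 - 9*d + 27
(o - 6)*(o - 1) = o^2 - 7*o + 6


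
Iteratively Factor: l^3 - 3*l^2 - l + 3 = (l - 3)*(l^2 - 1) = (l - 3)*(l + 1)*(l - 1)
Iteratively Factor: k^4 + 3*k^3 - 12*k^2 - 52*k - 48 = (k + 3)*(k^3 - 12*k - 16) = (k + 2)*(k + 3)*(k^2 - 2*k - 8) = (k - 4)*(k + 2)*(k + 3)*(k + 2)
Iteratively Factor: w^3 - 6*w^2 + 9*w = (w)*(w^2 - 6*w + 9) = w*(w - 3)*(w - 3)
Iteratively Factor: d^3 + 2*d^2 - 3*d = (d + 3)*(d^2 - d) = d*(d + 3)*(d - 1)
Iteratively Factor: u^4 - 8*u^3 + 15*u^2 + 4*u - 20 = (u - 2)*(u^3 - 6*u^2 + 3*u + 10) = (u - 5)*(u - 2)*(u^2 - u - 2) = (u - 5)*(u - 2)*(u + 1)*(u - 2)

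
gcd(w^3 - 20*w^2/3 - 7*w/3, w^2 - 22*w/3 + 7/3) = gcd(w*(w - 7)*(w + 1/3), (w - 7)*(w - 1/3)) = w - 7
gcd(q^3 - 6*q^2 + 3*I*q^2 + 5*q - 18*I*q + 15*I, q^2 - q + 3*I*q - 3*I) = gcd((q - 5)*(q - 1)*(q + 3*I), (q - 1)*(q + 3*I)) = q^2 + q*(-1 + 3*I) - 3*I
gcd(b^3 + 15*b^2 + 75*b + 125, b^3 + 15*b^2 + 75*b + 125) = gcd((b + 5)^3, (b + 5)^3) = b^3 + 15*b^2 + 75*b + 125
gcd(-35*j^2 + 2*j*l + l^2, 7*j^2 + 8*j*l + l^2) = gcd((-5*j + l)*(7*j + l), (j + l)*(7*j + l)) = 7*j + l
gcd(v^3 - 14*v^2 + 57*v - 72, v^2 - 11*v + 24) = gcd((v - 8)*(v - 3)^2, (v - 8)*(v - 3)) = v^2 - 11*v + 24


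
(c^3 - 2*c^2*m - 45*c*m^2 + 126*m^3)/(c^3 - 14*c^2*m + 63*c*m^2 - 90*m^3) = (c + 7*m)/(c - 5*m)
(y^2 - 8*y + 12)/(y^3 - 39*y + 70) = (y - 6)/(y^2 + 2*y - 35)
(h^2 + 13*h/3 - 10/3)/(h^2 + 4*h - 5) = (h - 2/3)/(h - 1)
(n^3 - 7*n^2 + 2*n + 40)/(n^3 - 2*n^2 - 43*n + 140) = (n + 2)/(n + 7)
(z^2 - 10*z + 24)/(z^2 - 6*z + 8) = (z - 6)/(z - 2)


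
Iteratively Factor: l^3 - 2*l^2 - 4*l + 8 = (l + 2)*(l^2 - 4*l + 4) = (l - 2)*(l + 2)*(l - 2)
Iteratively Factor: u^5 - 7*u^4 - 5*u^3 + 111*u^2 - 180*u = (u)*(u^4 - 7*u^3 - 5*u^2 + 111*u - 180) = u*(u - 5)*(u^3 - 2*u^2 - 15*u + 36) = u*(u - 5)*(u + 4)*(u^2 - 6*u + 9) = u*(u - 5)*(u - 3)*(u + 4)*(u - 3)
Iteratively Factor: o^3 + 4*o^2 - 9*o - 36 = (o - 3)*(o^2 + 7*o + 12) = (o - 3)*(o + 4)*(o + 3)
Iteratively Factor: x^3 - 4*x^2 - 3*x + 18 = (x - 3)*(x^2 - x - 6) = (x - 3)^2*(x + 2)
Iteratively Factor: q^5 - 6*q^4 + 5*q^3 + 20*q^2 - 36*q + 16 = (q - 4)*(q^4 - 2*q^3 - 3*q^2 + 8*q - 4) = (q - 4)*(q + 2)*(q^3 - 4*q^2 + 5*q - 2) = (q - 4)*(q - 1)*(q + 2)*(q^2 - 3*q + 2) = (q - 4)*(q - 2)*(q - 1)*(q + 2)*(q - 1)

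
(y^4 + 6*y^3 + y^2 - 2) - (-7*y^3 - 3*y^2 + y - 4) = y^4 + 13*y^3 + 4*y^2 - y + 2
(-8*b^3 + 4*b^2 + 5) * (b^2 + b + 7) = -8*b^5 - 4*b^4 - 52*b^3 + 33*b^2 + 5*b + 35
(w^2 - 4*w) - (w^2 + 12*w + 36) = -16*w - 36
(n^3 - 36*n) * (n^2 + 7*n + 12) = n^5 + 7*n^4 - 24*n^3 - 252*n^2 - 432*n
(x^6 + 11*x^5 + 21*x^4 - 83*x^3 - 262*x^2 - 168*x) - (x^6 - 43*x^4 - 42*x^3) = 11*x^5 + 64*x^4 - 41*x^3 - 262*x^2 - 168*x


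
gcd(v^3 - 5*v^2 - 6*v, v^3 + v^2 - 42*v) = v^2 - 6*v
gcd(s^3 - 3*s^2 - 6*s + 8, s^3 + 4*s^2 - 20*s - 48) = s^2 - 2*s - 8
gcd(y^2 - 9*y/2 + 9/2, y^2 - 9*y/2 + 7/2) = 1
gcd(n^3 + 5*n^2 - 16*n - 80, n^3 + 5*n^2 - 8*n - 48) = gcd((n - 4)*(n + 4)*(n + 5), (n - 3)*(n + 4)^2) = n + 4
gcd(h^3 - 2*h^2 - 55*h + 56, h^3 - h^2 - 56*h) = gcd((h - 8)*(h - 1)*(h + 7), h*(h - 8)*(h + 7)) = h^2 - h - 56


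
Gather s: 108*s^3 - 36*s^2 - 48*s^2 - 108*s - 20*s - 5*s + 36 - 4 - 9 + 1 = 108*s^3 - 84*s^2 - 133*s + 24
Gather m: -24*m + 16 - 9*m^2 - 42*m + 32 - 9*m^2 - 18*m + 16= -18*m^2 - 84*m + 64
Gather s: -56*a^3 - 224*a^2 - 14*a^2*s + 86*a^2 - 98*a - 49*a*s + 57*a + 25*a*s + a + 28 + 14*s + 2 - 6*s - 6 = -56*a^3 - 138*a^2 - 40*a + s*(-14*a^2 - 24*a + 8) + 24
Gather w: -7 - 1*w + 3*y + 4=-w + 3*y - 3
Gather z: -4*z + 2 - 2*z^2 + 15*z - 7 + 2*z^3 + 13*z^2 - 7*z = 2*z^3 + 11*z^2 + 4*z - 5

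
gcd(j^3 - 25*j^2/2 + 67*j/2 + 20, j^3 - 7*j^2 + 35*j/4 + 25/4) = j^2 - 9*j/2 - 5/2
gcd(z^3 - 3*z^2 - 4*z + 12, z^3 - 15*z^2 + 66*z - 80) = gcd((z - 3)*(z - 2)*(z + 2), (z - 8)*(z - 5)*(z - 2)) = z - 2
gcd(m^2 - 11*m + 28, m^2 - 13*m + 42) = m - 7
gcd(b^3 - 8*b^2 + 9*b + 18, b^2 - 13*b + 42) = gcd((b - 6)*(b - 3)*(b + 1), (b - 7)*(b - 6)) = b - 6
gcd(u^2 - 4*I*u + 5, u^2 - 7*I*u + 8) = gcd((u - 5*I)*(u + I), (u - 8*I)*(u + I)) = u + I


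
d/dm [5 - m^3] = -3*m^2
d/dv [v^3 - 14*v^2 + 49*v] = 3*v^2 - 28*v + 49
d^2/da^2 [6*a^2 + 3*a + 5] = 12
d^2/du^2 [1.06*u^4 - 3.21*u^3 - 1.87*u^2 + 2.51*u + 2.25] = 12.72*u^2 - 19.26*u - 3.74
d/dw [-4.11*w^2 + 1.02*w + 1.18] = 1.02 - 8.22*w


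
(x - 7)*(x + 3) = x^2 - 4*x - 21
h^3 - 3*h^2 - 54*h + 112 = (h - 8)*(h - 2)*(h + 7)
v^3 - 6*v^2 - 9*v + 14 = (v - 7)*(v - 1)*(v + 2)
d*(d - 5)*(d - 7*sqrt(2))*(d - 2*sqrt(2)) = d^4 - 9*sqrt(2)*d^3 - 5*d^3 + 28*d^2 + 45*sqrt(2)*d^2 - 140*d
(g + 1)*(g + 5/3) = g^2 + 8*g/3 + 5/3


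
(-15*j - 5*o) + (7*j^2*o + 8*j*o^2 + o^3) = 7*j^2*o + 8*j*o^2 - 15*j + o^3 - 5*o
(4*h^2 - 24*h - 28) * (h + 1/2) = 4*h^3 - 22*h^2 - 40*h - 14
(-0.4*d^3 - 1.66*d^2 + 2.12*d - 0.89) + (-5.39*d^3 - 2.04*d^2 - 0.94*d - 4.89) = -5.79*d^3 - 3.7*d^2 + 1.18*d - 5.78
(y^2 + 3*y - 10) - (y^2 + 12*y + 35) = -9*y - 45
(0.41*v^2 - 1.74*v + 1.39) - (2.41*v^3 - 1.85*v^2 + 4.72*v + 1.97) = -2.41*v^3 + 2.26*v^2 - 6.46*v - 0.58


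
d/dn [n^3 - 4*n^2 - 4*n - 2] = 3*n^2 - 8*n - 4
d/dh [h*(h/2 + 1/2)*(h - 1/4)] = 3*h^2/2 + 3*h/4 - 1/8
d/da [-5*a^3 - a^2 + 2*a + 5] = -15*a^2 - 2*a + 2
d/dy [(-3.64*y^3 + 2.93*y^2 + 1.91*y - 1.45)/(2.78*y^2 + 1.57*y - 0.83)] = (-10.1192*y^4 - 11.4296*y^3 + 8.3539*y^2 + 3.1982*y + 0.6912)/(7.7284*y^4 + 8.7292*y^3 - 2.1499*y^2 - 2.6062*y + 0.6889)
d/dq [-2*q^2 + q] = 1 - 4*q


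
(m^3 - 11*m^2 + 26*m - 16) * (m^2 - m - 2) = m^5 - 12*m^4 + 35*m^3 - 20*m^2 - 36*m + 32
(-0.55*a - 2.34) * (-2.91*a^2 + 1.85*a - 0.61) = 1.6005*a^3 + 5.7919*a^2 - 3.9935*a + 1.4274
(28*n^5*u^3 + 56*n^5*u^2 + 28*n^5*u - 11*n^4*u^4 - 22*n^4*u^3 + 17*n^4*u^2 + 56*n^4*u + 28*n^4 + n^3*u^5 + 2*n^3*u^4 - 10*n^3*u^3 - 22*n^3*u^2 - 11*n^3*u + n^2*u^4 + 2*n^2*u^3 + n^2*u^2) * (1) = 28*n^5*u^3 + 56*n^5*u^2 + 28*n^5*u - 11*n^4*u^4 - 22*n^4*u^3 + 17*n^4*u^2 + 56*n^4*u + 28*n^4 + n^3*u^5 + 2*n^3*u^4 - 10*n^3*u^3 - 22*n^3*u^2 - 11*n^3*u + n^2*u^4 + 2*n^2*u^3 + n^2*u^2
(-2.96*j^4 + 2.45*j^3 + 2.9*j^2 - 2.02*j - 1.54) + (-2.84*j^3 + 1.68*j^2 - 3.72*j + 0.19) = -2.96*j^4 - 0.39*j^3 + 4.58*j^2 - 5.74*j - 1.35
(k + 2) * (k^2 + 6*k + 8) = k^3 + 8*k^2 + 20*k + 16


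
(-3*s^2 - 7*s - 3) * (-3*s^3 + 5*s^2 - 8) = 9*s^5 + 6*s^4 - 26*s^3 + 9*s^2 + 56*s + 24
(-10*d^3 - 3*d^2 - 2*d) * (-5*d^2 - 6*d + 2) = 50*d^5 + 75*d^4 + 8*d^3 + 6*d^2 - 4*d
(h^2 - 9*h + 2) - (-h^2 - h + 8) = 2*h^2 - 8*h - 6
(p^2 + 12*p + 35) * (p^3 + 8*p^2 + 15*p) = p^5 + 20*p^4 + 146*p^3 + 460*p^2 + 525*p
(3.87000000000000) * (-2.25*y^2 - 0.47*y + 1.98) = -8.7075*y^2 - 1.8189*y + 7.6626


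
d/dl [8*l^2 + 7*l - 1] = 16*l + 7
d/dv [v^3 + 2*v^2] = v*(3*v + 4)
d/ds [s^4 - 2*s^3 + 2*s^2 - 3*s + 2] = 4*s^3 - 6*s^2 + 4*s - 3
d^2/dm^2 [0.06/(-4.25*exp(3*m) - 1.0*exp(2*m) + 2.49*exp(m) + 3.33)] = ((2.295*exp(2*m) + 0.24*exp(m) - 0.1494)*(4.25*exp(3*m) + 1.0*exp(2*m) - 2.49*exp(m) - 3.33) - 0.06*(12.75*exp(2*m) + 2.0*exp(m) - 2.49)*(25.5*exp(2*m) + 4.0*exp(m) - 4.98)*exp(m))*exp(m)/(4.25*exp(3*m) + 1.0*exp(2*m) - 2.49*exp(m) - 3.33)^3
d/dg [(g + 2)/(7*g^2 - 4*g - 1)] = 7*(-g^2 - 4*g + 1)/(49*g^4 - 56*g^3 + 2*g^2 + 8*g + 1)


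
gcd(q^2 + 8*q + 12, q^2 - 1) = 1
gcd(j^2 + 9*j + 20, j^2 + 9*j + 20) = j^2 + 9*j + 20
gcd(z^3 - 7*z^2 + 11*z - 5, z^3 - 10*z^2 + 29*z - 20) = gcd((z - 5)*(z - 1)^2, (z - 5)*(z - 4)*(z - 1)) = z^2 - 6*z + 5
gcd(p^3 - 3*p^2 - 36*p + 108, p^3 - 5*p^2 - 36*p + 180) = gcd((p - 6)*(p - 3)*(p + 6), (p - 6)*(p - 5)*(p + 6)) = p^2 - 36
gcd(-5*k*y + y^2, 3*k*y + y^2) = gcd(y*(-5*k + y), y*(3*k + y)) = y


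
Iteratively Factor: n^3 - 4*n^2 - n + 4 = (n + 1)*(n^2 - 5*n + 4) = (n - 1)*(n + 1)*(n - 4)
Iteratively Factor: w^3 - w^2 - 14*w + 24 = (w - 3)*(w^2 + 2*w - 8) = (w - 3)*(w - 2)*(w + 4)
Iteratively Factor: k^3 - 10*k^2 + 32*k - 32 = (k - 4)*(k^2 - 6*k + 8) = (k - 4)^2*(k - 2)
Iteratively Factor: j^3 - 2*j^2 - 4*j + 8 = (j - 2)*(j^2 - 4) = (j - 2)*(j + 2)*(j - 2)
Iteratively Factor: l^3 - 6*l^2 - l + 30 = (l - 5)*(l^2 - l - 6) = (l - 5)*(l + 2)*(l - 3)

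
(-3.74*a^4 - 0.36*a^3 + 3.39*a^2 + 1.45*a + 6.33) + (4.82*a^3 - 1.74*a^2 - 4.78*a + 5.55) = -3.74*a^4 + 4.46*a^3 + 1.65*a^2 - 3.33*a + 11.88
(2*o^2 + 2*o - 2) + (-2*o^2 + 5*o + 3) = 7*o + 1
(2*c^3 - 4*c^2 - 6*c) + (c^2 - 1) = 2*c^3 - 3*c^2 - 6*c - 1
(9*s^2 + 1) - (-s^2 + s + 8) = 10*s^2 - s - 7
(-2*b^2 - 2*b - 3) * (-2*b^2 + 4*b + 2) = 4*b^4 - 4*b^3 - 6*b^2 - 16*b - 6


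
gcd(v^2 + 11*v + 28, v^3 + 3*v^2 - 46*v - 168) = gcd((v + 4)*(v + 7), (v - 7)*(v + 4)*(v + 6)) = v + 4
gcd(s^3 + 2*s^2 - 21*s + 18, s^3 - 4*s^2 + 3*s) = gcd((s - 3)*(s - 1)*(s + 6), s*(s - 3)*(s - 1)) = s^2 - 4*s + 3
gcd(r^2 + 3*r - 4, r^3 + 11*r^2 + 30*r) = 1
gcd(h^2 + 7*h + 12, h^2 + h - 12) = h + 4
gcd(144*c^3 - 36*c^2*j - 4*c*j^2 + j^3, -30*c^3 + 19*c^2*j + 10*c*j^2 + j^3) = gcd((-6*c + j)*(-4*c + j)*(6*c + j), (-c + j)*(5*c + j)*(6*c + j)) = 6*c + j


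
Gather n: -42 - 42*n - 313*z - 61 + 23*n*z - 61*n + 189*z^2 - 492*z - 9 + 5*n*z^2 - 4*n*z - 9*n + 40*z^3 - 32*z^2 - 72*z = n*(5*z^2 + 19*z - 112) + 40*z^3 + 157*z^2 - 877*z - 112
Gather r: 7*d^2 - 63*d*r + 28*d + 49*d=7*d^2 - 63*d*r + 77*d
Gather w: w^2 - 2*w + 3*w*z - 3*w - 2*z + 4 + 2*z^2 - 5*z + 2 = w^2 + w*(3*z - 5) + 2*z^2 - 7*z + 6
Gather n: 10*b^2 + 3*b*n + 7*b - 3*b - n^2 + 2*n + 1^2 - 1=10*b^2 + 4*b - n^2 + n*(3*b + 2)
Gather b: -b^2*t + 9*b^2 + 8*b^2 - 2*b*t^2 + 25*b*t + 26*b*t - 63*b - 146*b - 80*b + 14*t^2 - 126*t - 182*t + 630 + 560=b^2*(17 - t) + b*(-2*t^2 + 51*t - 289) + 14*t^2 - 308*t + 1190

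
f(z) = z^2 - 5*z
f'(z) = 2*z - 5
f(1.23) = -4.64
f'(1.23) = -2.54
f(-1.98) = 13.82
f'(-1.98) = -8.96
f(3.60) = -5.04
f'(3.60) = 2.20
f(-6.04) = 66.68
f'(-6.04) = -17.08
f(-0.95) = 5.65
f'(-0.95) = -6.90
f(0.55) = -2.45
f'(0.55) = -3.90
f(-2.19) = 15.75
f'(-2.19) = -9.38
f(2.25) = -6.19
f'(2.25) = -0.50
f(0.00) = 0.00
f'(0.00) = -5.00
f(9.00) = 36.00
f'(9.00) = 13.00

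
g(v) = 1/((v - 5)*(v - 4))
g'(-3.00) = 0.00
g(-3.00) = 0.02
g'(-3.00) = 0.00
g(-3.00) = 0.02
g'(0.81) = 0.04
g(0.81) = 0.07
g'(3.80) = 24.31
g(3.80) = 4.17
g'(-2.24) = 0.01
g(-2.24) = 0.02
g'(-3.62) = 0.00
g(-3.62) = 0.02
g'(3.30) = 1.69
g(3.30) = 0.84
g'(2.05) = 0.15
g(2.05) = 0.17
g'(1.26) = 0.06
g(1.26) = 0.10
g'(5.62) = -2.22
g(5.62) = 1.00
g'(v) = -1/((v - 5)*(v - 4)^2) - 1/((v - 5)^2*(v - 4)) = (9 - 2*v)/(v^4 - 18*v^3 + 121*v^2 - 360*v + 400)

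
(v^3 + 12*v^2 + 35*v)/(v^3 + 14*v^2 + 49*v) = (v + 5)/(v + 7)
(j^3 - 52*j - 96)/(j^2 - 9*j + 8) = (j^2 + 8*j + 12)/(j - 1)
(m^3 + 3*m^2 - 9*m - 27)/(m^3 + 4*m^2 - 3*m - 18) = (m - 3)/(m - 2)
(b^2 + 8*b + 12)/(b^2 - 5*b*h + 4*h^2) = (b^2 + 8*b + 12)/(b^2 - 5*b*h + 4*h^2)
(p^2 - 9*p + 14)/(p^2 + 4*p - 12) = (p - 7)/(p + 6)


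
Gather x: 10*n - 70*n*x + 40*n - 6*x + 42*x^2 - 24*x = 50*n + 42*x^2 + x*(-70*n - 30)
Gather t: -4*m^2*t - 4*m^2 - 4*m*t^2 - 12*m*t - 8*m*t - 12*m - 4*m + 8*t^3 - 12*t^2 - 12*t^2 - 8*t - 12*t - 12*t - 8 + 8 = -4*m^2 - 16*m + 8*t^3 + t^2*(-4*m - 24) + t*(-4*m^2 - 20*m - 32)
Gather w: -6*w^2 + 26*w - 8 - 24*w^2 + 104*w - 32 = -30*w^2 + 130*w - 40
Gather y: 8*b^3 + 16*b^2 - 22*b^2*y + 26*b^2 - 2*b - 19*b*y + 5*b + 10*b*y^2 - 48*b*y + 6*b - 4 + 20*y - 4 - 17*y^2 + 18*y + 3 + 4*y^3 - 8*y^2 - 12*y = 8*b^3 + 42*b^2 + 9*b + 4*y^3 + y^2*(10*b - 25) + y*(-22*b^2 - 67*b + 26) - 5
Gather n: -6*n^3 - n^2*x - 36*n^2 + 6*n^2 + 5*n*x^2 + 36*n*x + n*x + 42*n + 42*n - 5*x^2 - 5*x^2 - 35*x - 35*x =-6*n^3 + n^2*(-x - 30) + n*(5*x^2 + 37*x + 84) - 10*x^2 - 70*x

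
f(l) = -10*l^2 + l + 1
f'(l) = 1 - 20*l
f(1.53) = -20.88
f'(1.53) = -29.60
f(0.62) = -2.22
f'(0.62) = -11.40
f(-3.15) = -101.38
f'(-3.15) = 64.00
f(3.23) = -100.10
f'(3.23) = -63.60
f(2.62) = -65.02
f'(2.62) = -51.40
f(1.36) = -16.14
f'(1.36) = -26.20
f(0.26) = 0.58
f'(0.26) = -4.20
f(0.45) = -0.58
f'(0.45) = -8.00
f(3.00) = -86.00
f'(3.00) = -59.00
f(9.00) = -800.00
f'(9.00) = -179.00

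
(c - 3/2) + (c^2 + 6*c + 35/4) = c^2 + 7*c + 29/4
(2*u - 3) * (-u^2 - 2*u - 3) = -2*u^3 - u^2 + 9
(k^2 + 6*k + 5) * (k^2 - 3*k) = k^4 + 3*k^3 - 13*k^2 - 15*k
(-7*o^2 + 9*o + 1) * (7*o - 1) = -49*o^3 + 70*o^2 - 2*o - 1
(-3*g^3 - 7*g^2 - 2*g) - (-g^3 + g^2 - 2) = -2*g^3 - 8*g^2 - 2*g + 2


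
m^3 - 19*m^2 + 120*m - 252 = (m - 7)*(m - 6)^2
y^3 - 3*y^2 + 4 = (y - 2)^2*(y + 1)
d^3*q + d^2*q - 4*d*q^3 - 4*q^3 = (d - 2*q)*(d + 2*q)*(d*q + q)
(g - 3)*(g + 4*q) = g^2 + 4*g*q - 3*g - 12*q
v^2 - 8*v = v*(v - 8)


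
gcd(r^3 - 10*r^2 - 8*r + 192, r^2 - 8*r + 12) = r - 6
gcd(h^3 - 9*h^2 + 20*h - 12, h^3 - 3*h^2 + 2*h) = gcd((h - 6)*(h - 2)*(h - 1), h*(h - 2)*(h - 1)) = h^2 - 3*h + 2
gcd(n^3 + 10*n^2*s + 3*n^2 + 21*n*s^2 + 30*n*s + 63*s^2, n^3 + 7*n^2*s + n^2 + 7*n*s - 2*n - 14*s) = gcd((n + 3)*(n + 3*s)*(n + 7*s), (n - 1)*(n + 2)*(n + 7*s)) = n + 7*s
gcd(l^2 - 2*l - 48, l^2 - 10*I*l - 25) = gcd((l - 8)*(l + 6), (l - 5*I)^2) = 1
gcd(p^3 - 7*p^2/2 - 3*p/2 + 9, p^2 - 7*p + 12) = p - 3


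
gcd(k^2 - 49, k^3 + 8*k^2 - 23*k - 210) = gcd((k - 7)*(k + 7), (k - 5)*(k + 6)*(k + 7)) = k + 7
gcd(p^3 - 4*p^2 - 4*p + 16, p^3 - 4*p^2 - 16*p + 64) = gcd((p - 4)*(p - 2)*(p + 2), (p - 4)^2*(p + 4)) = p - 4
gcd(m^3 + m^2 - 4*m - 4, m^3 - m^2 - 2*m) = m^2 - m - 2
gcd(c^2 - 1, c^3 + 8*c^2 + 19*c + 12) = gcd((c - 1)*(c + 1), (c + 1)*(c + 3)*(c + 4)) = c + 1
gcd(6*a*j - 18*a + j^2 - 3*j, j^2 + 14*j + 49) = 1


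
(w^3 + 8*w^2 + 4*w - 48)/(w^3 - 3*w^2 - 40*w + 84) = (w + 4)/(w - 7)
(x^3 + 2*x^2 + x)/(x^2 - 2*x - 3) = x*(x + 1)/(x - 3)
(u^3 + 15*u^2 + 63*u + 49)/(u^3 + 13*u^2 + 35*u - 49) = (u + 1)/(u - 1)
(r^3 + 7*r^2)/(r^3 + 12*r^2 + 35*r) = r/(r + 5)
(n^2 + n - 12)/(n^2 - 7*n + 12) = (n + 4)/(n - 4)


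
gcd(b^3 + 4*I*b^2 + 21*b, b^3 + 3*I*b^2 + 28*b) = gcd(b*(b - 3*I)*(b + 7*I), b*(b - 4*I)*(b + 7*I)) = b^2 + 7*I*b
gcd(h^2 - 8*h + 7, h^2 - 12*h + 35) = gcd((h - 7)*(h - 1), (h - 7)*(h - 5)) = h - 7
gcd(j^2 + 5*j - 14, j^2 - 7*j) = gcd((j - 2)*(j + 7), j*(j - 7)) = 1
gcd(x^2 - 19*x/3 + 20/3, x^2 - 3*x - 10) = x - 5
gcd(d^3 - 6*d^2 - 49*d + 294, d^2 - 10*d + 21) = d - 7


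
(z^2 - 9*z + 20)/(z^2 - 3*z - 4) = (z - 5)/(z + 1)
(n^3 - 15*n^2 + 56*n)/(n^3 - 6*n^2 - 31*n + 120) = n*(n - 7)/(n^2 + 2*n - 15)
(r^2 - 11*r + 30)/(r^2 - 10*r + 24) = (r - 5)/(r - 4)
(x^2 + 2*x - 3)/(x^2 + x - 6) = (x - 1)/(x - 2)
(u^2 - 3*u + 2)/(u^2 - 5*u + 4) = (u - 2)/(u - 4)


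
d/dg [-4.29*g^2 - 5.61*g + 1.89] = -8.58*g - 5.61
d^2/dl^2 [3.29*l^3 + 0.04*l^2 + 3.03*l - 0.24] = 19.74*l + 0.08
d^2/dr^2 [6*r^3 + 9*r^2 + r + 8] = 36*r + 18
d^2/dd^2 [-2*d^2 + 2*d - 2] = -4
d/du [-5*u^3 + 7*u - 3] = 7 - 15*u^2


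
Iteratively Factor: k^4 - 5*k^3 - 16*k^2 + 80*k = (k - 5)*(k^3 - 16*k) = (k - 5)*(k - 4)*(k^2 + 4*k) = k*(k - 5)*(k - 4)*(k + 4)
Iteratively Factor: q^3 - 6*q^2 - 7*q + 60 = (q - 5)*(q^2 - q - 12) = (q - 5)*(q - 4)*(q + 3)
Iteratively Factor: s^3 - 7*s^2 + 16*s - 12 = (s - 2)*(s^2 - 5*s + 6) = (s - 2)^2*(s - 3)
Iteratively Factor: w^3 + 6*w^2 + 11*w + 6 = (w + 1)*(w^2 + 5*w + 6) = (w + 1)*(w + 3)*(w + 2)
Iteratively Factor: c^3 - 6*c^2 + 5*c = (c)*(c^2 - 6*c + 5) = c*(c - 1)*(c - 5)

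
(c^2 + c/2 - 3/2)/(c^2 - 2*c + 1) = (c + 3/2)/(c - 1)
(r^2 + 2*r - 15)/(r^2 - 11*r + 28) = (r^2 + 2*r - 15)/(r^2 - 11*r + 28)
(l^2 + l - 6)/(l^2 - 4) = (l + 3)/(l + 2)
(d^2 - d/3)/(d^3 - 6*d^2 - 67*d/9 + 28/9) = 3*d/(3*d^2 - 17*d - 28)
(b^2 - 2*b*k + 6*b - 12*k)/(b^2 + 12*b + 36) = (b - 2*k)/(b + 6)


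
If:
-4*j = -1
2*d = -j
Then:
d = -1/8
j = 1/4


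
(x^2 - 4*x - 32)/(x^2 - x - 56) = (x + 4)/(x + 7)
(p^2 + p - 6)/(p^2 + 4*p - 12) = (p + 3)/(p + 6)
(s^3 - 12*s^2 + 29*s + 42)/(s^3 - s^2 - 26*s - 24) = (s - 7)/(s + 4)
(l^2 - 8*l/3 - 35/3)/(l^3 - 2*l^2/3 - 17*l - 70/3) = 1/(l + 2)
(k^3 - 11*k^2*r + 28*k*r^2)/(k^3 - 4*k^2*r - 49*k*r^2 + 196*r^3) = k/(k + 7*r)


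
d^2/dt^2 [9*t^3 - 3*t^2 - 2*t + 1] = 54*t - 6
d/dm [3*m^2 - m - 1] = 6*m - 1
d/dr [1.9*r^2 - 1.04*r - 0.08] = 3.8*r - 1.04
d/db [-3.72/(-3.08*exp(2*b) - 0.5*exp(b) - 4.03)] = (-22.9152*exp(b) - 1.86)*exp(b)/(3.08*exp(2*b) + 0.5*exp(b) + 4.03)^2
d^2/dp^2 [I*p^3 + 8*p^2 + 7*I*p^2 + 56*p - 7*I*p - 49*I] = 6*I*p + 16 + 14*I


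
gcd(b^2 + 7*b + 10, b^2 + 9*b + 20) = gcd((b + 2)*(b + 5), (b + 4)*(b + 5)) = b + 5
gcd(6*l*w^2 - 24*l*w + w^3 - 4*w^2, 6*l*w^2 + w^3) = 6*l*w + w^2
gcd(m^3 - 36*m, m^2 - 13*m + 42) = m - 6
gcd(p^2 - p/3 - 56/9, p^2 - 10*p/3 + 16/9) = p - 8/3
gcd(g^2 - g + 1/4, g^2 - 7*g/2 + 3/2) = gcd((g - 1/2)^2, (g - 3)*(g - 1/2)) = g - 1/2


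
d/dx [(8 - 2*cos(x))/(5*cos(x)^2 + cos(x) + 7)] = 2*(5*sin(x)^2 + 40*cos(x) + 6)*sin(x)/(5*cos(x)^2 + cos(x) + 7)^2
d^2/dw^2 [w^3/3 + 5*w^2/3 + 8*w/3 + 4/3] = 2*w + 10/3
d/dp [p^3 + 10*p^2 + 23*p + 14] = 3*p^2 + 20*p + 23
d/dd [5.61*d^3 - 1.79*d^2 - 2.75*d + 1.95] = 16.83*d^2 - 3.58*d - 2.75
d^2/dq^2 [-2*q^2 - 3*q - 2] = -4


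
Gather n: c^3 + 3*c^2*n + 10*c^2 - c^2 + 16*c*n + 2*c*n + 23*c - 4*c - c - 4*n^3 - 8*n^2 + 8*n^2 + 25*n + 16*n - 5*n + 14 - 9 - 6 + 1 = c^3 + 9*c^2 + 18*c - 4*n^3 + n*(3*c^2 + 18*c + 36)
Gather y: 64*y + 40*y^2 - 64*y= 40*y^2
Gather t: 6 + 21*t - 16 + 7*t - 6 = 28*t - 16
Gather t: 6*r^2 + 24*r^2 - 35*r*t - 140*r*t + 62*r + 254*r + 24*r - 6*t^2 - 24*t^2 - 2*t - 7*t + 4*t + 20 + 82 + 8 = 30*r^2 + 340*r - 30*t^2 + t*(-175*r - 5) + 110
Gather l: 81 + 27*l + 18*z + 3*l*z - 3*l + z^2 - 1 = l*(3*z + 24) + z^2 + 18*z + 80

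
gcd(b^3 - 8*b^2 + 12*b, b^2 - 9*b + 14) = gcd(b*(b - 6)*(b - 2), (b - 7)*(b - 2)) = b - 2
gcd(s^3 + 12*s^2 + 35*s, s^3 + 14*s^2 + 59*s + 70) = s^2 + 12*s + 35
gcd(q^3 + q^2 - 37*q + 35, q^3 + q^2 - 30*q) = q - 5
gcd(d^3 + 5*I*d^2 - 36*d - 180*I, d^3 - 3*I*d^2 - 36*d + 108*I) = d^2 - 36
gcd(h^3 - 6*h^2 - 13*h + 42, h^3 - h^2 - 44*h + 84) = h - 2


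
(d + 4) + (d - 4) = 2*d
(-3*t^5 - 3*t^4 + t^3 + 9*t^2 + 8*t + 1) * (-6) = 18*t^5 + 18*t^4 - 6*t^3 - 54*t^2 - 48*t - 6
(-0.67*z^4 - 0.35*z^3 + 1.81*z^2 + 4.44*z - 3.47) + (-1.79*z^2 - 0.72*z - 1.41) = -0.67*z^4 - 0.35*z^3 + 0.02*z^2 + 3.72*z - 4.88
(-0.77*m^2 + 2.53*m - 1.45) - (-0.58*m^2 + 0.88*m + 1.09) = -0.19*m^2 + 1.65*m - 2.54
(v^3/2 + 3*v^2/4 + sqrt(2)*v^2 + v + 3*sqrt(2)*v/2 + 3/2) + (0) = v^3/2 + 3*v^2/4 + sqrt(2)*v^2 + v + 3*sqrt(2)*v/2 + 3/2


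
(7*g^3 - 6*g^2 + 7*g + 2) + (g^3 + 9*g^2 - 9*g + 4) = 8*g^3 + 3*g^2 - 2*g + 6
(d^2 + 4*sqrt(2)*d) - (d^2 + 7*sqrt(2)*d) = -3*sqrt(2)*d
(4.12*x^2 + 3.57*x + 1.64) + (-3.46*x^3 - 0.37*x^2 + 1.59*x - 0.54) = -3.46*x^3 + 3.75*x^2 + 5.16*x + 1.1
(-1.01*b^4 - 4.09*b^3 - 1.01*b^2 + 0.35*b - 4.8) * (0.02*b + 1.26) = -0.0202*b^5 - 1.3544*b^4 - 5.1736*b^3 - 1.2656*b^2 + 0.345*b - 6.048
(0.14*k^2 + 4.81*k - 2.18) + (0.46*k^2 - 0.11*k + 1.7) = 0.6*k^2 + 4.7*k - 0.48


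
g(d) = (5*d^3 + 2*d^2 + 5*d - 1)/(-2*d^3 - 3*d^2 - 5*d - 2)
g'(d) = (6*d^2 + 6*d + 5)*(5*d^3 + 2*d^2 + 5*d - 1)/(-2*d^3 - 3*d^2 - 5*d - 2)^2 + (15*d^2 + 4*d + 5)/(-2*d^3 - 3*d^2 - 5*d - 2)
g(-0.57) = -16.79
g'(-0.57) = -210.35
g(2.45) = -1.57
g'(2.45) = -0.28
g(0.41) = -0.37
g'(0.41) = -1.29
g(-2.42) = -3.46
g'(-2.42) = -0.26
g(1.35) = -1.13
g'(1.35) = -0.55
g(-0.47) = 32.62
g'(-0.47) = -1149.84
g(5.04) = -1.99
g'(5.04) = -0.09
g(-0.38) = 6.81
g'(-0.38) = -71.05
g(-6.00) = -2.95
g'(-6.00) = -0.07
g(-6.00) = -2.95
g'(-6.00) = -0.07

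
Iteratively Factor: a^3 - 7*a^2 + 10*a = (a)*(a^2 - 7*a + 10) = a*(a - 2)*(a - 5)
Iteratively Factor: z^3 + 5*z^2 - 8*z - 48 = (z - 3)*(z^2 + 8*z + 16) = (z - 3)*(z + 4)*(z + 4)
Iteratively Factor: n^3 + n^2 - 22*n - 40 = (n - 5)*(n^2 + 6*n + 8) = (n - 5)*(n + 4)*(n + 2)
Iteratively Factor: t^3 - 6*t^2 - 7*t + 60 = (t + 3)*(t^2 - 9*t + 20) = (t - 5)*(t + 3)*(t - 4)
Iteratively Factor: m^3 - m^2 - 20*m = (m)*(m^2 - m - 20) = m*(m - 5)*(m + 4)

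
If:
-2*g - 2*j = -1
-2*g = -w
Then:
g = w/2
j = 1/2 - w/2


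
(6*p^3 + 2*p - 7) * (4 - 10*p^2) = -60*p^5 + 4*p^3 + 70*p^2 + 8*p - 28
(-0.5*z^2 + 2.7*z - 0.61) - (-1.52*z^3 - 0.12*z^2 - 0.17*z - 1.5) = 1.52*z^3 - 0.38*z^2 + 2.87*z + 0.89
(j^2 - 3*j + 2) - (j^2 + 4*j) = 2 - 7*j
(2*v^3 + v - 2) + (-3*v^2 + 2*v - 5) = 2*v^3 - 3*v^2 + 3*v - 7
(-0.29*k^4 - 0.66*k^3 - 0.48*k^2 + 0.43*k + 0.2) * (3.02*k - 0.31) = -0.8758*k^5 - 1.9033*k^4 - 1.245*k^3 + 1.4474*k^2 + 0.4707*k - 0.062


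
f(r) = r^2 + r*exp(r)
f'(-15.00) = -30.00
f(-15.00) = 225.00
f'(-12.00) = -24.00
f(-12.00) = 144.00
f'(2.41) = 42.79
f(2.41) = 32.64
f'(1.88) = 22.63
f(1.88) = 15.85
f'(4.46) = 481.14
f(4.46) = 405.63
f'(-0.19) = 0.29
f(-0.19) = -0.12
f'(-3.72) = -7.51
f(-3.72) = 13.75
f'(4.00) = 280.99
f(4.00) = 234.39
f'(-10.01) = -20.02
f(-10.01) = 100.20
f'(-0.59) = -0.95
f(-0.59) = 0.02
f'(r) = r*exp(r) + 2*r + exp(r)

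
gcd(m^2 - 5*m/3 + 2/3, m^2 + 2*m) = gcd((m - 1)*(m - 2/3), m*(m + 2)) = 1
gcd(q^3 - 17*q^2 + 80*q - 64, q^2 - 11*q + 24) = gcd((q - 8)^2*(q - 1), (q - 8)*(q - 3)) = q - 8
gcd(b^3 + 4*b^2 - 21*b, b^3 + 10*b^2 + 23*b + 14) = b + 7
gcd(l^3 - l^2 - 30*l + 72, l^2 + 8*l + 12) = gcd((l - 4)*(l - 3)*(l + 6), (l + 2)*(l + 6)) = l + 6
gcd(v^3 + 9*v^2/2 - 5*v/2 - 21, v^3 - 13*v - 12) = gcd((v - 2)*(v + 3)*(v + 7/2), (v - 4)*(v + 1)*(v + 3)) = v + 3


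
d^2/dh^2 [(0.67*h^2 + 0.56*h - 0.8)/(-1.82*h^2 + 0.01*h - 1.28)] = (-3.734276*h^3 + 25.264512*h^2 + 7.740096*h - 5.936992)/(6.028568*h^6 - 0.099372*h^5 + 12.720162*h^4 - 0.139777*h^3 + 8.946048*h^2 - 0.049152*h + 2.097152)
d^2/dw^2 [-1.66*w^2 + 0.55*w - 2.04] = -3.32000000000000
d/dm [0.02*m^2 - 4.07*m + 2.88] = 0.04*m - 4.07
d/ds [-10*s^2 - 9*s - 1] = -20*s - 9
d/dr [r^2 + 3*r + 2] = 2*r + 3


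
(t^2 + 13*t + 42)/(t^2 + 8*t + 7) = (t + 6)/(t + 1)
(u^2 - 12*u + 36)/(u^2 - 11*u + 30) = (u - 6)/(u - 5)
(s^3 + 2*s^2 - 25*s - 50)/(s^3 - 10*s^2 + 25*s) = (s^2 + 7*s + 10)/(s*(s - 5))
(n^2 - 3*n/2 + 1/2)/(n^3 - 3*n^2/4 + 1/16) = 8*(n - 1)/(8*n^2 - 2*n - 1)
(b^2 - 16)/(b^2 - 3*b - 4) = (b + 4)/(b + 1)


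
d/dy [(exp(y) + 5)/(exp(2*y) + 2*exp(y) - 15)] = -exp(y)/(exp(2*y) - 6*exp(y) + 9)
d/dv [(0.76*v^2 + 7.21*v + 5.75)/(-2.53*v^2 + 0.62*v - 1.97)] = (18.7125*v^2 + 26.1006*v - 17.7687)/(6.4009*v^4 - 3.1372*v^3 + 10.3526*v^2 - 2.4428*v + 3.8809)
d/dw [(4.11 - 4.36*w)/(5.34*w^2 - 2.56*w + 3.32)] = (23.2824*w^2 - 43.8948*w - 3.9536)/(28.5156*w^4 - 27.3408*w^3 + 42.0112*w^2 - 16.9984*w + 11.0224)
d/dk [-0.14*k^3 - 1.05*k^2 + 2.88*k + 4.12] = -0.42*k^2 - 2.1*k + 2.88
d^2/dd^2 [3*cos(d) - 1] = -3*cos(d)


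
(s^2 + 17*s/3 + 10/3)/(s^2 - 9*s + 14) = (3*s^2 + 17*s + 10)/(3*(s^2 - 9*s + 14))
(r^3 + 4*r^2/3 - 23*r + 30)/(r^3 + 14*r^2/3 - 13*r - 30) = (3*r - 5)/(3*r + 5)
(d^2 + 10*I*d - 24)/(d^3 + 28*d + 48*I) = (d + 6*I)/(d^2 - 4*I*d + 12)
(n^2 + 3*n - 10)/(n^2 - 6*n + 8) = (n + 5)/(n - 4)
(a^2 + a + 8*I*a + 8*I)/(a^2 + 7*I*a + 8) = (a + 1)/(a - I)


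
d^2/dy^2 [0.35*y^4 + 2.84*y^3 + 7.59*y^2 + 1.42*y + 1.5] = 4.2*y^2 + 17.04*y + 15.18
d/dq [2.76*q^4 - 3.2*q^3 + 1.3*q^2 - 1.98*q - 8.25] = 11.04*q^3 - 9.6*q^2 + 2.6*q - 1.98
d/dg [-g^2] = -2*g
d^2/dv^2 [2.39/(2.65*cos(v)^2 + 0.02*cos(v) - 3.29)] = (-67.1351*(1 - cos(v)^2)^2 - 1.01336*cos(v)^3 - 116.917366*cos(v)^2 + 1.0777705*cos(v) + 0.1583375*cos(3*v) + 108.811442)/(2.65*cos(v)^2 + 0.02*cos(v) - 3.29)^3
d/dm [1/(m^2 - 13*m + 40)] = (13 - 2*m)/(m^2 - 13*m + 40)^2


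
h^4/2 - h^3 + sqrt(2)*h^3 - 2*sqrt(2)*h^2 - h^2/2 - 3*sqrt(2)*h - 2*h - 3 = (h/2 + 1/2)*(h - 3)*(h + sqrt(2))^2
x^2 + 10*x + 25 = (x + 5)^2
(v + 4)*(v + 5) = v^2 + 9*v + 20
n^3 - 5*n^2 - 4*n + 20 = (n - 5)*(n - 2)*(n + 2)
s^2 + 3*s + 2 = (s + 1)*(s + 2)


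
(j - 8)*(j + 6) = j^2 - 2*j - 48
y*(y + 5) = y^2 + 5*y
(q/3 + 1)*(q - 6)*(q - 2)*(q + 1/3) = q^4/3 - 14*q^3/9 - 41*q^2/9 + 32*q/3 + 4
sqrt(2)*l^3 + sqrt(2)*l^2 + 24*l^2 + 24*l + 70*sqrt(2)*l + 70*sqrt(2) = (l + 5*sqrt(2))*(l + 7*sqrt(2))*(sqrt(2)*l + sqrt(2))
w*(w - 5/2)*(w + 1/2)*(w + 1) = w^4 - w^3 - 13*w^2/4 - 5*w/4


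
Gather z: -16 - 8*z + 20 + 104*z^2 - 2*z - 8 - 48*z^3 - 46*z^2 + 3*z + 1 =-48*z^3 + 58*z^2 - 7*z - 3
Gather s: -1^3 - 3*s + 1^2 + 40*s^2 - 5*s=40*s^2 - 8*s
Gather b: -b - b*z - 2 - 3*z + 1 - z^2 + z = b*(-z - 1) - z^2 - 2*z - 1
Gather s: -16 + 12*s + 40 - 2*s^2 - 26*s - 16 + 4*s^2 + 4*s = 2*s^2 - 10*s + 8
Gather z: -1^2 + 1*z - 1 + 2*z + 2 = 3*z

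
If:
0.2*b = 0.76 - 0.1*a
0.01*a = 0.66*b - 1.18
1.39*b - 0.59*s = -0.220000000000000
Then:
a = 3.91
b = 1.85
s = 4.72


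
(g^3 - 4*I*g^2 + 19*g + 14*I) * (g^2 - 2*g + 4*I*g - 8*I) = g^5 - 2*g^4 + 35*g^3 - 70*g^2 + 90*I*g^2 - 56*g - 180*I*g + 112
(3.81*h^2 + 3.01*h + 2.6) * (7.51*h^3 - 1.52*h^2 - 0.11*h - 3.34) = 28.6131*h^5 + 16.8139*h^4 + 14.5317*h^3 - 17.0085*h^2 - 10.3394*h - 8.684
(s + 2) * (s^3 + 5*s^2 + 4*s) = s^4 + 7*s^3 + 14*s^2 + 8*s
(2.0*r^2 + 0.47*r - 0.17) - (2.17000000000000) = 2.0*r^2 + 0.47*r - 2.34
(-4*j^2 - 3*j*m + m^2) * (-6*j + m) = 24*j^3 + 14*j^2*m - 9*j*m^2 + m^3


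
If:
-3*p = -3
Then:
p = 1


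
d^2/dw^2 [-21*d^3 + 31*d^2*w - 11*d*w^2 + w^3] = -22*d + 6*w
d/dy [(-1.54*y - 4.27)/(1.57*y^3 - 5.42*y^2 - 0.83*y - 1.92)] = (4.8356*y^3 + 11.7649*y^2 - 46.2868*y - 0.587299999999999)/(2.4649*y^6 - 17.0188*y^5 + 26.7702*y^4 + 2.9684*y^3 + 21.5017*y^2 + 3.1872*y + 3.6864)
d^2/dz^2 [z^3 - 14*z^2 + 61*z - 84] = 6*z - 28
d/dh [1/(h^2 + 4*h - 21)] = 2*(-h - 2)/(h^2 + 4*h - 21)^2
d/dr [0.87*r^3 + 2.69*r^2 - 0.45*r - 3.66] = 2.61*r^2 + 5.38*r - 0.45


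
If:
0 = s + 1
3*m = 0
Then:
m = 0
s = -1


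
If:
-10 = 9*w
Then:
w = -10/9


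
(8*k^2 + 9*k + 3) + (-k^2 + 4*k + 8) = 7*k^2 + 13*k + 11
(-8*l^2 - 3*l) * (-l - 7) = 8*l^3 + 59*l^2 + 21*l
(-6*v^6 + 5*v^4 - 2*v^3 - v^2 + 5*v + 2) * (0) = 0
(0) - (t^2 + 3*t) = -t^2 - 3*t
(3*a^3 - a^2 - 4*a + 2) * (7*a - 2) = 21*a^4 - 13*a^3 - 26*a^2 + 22*a - 4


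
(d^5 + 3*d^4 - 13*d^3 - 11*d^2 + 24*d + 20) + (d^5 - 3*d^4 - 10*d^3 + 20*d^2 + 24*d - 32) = 2*d^5 - 23*d^3 + 9*d^2 + 48*d - 12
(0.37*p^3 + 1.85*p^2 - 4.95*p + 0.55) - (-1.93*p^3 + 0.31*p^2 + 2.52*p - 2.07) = 2.3*p^3 + 1.54*p^2 - 7.47*p + 2.62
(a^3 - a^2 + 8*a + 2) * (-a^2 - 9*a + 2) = -a^5 - 8*a^4 + 3*a^3 - 76*a^2 - 2*a + 4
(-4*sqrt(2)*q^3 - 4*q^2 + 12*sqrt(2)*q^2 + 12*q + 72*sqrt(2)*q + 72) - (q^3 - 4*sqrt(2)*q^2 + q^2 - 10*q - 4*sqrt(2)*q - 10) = -4*sqrt(2)*q^3 - q^3 - 5*q^2 + 16*sqrt(2)*q^2 + 22*q + 76*sqrt(2)*q + 82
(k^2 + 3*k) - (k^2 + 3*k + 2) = -2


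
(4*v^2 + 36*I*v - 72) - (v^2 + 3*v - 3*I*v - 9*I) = 3*v^2 - 3*v + 39*I*v - 72 + 9*I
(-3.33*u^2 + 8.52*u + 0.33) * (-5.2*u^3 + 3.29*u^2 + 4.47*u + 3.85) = 17.316*u^5 - 55.2597*u^4 + 11.4297*u^3 + 26.3496*u^2 + 34.2771*u + 1.2705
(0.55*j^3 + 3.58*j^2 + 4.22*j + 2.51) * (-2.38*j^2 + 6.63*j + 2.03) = -1.309*j^5 - 4.8739*j^4 + 14.8083*j^3 + 29.2722*j^2 + 25.2079*j + 5.0953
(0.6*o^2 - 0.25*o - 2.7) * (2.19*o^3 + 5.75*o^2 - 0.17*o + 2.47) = 1.314*o^5 + 2.9025*o^4 - 7.4525*o^3 - 14.0005*o^2 - 0.1585*o - 6.669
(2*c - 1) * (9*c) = 18*c^2 - 9*c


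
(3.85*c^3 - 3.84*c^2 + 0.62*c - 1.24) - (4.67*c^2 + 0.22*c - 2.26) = 3.85*c^3 - 8.51*c^2 + 0.4*c + 1.02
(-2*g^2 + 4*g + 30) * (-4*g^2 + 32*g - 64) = 8*g^4 - 80*g^3 + 136*g^2 + 704*g - 1920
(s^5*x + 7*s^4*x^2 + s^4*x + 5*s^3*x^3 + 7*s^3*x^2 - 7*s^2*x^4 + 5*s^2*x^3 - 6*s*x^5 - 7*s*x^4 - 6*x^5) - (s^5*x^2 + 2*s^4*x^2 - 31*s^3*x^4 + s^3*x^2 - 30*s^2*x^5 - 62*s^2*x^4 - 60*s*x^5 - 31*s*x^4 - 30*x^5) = -s^5*x^2 + s^5*x + 5*s^4*x^2 + s^4*x + 31*s^3*x^4 + 5*s^3*x^3 + 6*s^3*x^2 + 30*s^2*x^5 + 55*s^2*x^4 + 5*s^2*x^3 + 54*s*x^5 + 24*s*x^4 + 24*x^5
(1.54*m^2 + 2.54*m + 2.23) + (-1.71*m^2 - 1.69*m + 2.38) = -0.17*m^2 + 0.85*m + 4.61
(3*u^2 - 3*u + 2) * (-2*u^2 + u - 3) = -6*u^4 + 9*u^3 - 16*u^2 + 11*u - 6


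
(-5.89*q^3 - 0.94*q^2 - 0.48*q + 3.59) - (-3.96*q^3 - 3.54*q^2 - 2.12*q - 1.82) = -1.93*q^3 + 2.6*q^2 + 1.64*q + 5.41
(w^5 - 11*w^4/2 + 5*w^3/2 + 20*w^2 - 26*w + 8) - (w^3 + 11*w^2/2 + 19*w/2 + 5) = w^5 - 11*w^4/2 + 3*w^3/2 + 29*w^2/2 - 71*w/2 + 3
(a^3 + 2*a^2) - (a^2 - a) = a^3 + a^2 + a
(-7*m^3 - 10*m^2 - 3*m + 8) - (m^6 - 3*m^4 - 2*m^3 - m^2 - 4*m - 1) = -m^6 + 3*m^4 - 5*m^3 - 9*m^2 + m + 9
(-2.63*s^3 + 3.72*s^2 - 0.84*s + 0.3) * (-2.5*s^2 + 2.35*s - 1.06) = 6.575*s^5 - 15.4805*s^4 + 13.6298*s^3 - 6.6672*s^2 + 1.5954*s - 0.318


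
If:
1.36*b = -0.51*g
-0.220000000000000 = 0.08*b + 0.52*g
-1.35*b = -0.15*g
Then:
No Solution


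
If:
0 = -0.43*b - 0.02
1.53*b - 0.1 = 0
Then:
No Solution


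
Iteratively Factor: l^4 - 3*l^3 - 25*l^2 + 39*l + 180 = (l + 3)*(l^3 - 6*l^2 - 7*l + 60) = (l + 3)^2*(l^2 - 9*l + 20) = (l - 5)*(l + 3)^2*(l - 4)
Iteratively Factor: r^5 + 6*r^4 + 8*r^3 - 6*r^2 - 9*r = (r + 1)*(r^4 + 5*r^3 + 3*r^2 - 9*r) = r*(r + 1)*(r^3 + 5*r^2 + 3*r - 9) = r*(r - 1)*(r + 1)*(r^2 + 6*r + 9) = r*(r - 1)*(r + 1)*(r + 3)*(r + 3)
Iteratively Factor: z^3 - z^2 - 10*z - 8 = (z + 2)*(z^2 - 3*z - 4) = (z - 4)*(z + 2)*(z + 1)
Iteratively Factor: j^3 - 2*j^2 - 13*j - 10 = (j + 1)*(j^2 - 3*j - 10) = (j + 1)*(j + 2)*(j - 5)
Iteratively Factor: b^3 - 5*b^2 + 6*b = (b - 3)*(b^2 - 2*b) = b*(b - 3)*(b - 2)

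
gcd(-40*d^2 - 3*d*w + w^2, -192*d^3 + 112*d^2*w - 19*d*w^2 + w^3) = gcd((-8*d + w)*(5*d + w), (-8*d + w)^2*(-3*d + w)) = -8*d + w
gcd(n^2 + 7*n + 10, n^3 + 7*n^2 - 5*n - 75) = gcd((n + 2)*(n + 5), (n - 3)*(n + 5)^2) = n + 5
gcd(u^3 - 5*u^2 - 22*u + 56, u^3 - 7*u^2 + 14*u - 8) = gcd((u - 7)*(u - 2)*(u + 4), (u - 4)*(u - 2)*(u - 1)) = u - 2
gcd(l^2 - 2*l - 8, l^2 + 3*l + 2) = l + 2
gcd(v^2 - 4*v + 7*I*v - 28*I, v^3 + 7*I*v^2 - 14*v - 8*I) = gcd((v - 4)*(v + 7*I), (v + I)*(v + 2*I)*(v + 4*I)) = 1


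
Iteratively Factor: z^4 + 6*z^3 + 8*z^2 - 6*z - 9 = (z - 1)*(z^3 + 7*z^2 + 15*z + 9) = (z - 1)*(z + 1)*(z^2 + 6*z + 9) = (z - 1)*(z + 1)*(z + 3)*(z + 3)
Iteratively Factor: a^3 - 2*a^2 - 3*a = (a - 3)*(a^2 + a) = (a - 3)*(a + 1)*(a)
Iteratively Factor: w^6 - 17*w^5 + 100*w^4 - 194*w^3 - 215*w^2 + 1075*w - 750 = (w - 5)*(w^5 - 12*w^4 + 40*w^3 + 6*w^2 - 185*w + 150) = (w - 5)^2*(w^4 - 7*w^3 + 5*w^2 + 31*w - 30) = (w - 5)^2*(w + 2)*(w^3 - 9*w^2 + 23*w - 15) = (w - 5)^2*(w - 1)*(w + 2)*(w^2 - 8*w + 15) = (w - 5)^2*(w - 3)*(w - 1)*(w + 2)*(w - 5)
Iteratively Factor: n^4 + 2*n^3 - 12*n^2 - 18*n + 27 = (n - 1)*(n^3 + 3*n^2 - 9*n - 27) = (n - 1)*(n + 3)*(n^2 - 9) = (n - 3)*(n - 1)*(n + 3)*(n + 3)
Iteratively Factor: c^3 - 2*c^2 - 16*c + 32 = (c - 4)*(c^2 + 2*c - 8) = (c - 4)*(c - 2)*(c + 4)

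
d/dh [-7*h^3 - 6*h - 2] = -21*h^2 - 6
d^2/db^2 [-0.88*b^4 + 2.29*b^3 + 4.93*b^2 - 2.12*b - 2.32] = -10.56*b^2 + 13.74*b + 9.86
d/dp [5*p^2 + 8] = 10*p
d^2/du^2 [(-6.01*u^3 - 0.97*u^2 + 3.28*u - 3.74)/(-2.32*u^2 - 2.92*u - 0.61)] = (-5.6843418860808e-14*u^5 - 1.70530256582424e-13*u^4 + 37.0257439999999*u^3 + 176.774664*u^2 + 193.286598*u + 65.598322)/(12.487168*u^6 + 47.149824*u^5 + 69.193536*u^4 + 49.691392*u^3 + 18.193128*u^2 + 3.259596*u + 0.226981)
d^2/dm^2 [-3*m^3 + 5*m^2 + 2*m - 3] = 10 - 18*m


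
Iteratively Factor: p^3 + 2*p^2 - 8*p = (p + 4)*(p^2 - 2*p) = (p - 2)*(p + 4)*(p)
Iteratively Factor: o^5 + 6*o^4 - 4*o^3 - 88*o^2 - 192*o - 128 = (o + 2)*(o^4 + 4*o^3 - 12*o^2 - 64*o - 64) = (o + 2)*(o + 4)*(o^3 - 12*o - 16) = (o + 2)^2*(o + 4)*(o^2 - 2*o - 8) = (o - 4)*(o + 2)^2*(o + 4)*(o + 2)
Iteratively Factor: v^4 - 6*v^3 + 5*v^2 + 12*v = (v)*(v^3 - 6*v^2 + 5*v + 12) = v*(v - 3)*(v^2 - 3*v - 4) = v*(v - 3)*(v + 1)*(v - 4)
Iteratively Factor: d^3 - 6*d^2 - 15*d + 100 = (d - 5)*(d^2 - d - 20) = (d - 5)^2*(d + 4)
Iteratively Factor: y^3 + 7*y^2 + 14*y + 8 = (y + 2)*(y^2 + 5*y + 4) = (y + 2)*(y + 4)*(y + 1)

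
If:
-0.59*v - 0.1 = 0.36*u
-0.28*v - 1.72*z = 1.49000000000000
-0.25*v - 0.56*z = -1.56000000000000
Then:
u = -21.38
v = 12.88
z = -2.96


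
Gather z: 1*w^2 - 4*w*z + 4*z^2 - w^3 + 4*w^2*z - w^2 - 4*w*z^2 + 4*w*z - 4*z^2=-w^3 + 4*w^2*z - 4*w*z^2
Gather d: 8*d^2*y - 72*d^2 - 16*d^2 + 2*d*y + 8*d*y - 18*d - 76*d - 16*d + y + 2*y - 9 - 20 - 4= d^2*(8*y - 88) + d*(10*y - 110) + 3*y - 33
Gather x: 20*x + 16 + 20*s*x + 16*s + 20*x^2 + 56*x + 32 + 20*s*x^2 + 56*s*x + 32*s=48*s + x^2*(20*s + 20) + x*(76*s + 76) + 48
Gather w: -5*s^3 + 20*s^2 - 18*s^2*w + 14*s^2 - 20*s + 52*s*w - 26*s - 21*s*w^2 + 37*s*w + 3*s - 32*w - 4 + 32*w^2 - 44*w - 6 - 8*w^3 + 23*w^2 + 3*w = -5*s^3 + 34*s^2 - 43*s - 8*w^3 + w^2*(55 - 21*s) + w*(-18*s^2 + 89*s - 73) - 10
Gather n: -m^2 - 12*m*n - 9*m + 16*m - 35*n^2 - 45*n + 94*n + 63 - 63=-m^2 + 7*m - 35*n^2 + n*(49 - 12*m)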